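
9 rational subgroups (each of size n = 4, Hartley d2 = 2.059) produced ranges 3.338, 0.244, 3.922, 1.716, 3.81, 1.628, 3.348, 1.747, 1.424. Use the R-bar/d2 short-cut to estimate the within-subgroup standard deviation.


R_bar = (3.338 + 0.244 + 3.922 + 1.716 + 3.81 + 1.628 + 3.348 + 1.747 + 1.424) / 9
R_bar = 21.177 / 9 = 2.353
sigma_hat = R_bar / d2 = 2.353 / 2.059 = 1.1428

1.1428


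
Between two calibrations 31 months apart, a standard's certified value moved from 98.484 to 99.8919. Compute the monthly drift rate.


rate = (v2 - v1) / months
= (99.8919 - 98.484) / 31
= 1.4079 / 31
= 0.0454

0.0454


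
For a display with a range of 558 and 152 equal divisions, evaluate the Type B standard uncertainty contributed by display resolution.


resolution = range / divisions
resolution = 558 / 152 = 3.6710526
u_res = resolution / (2*sqrt(3))
u_res = 3.6710526 / 3.4641016
u_res = 1.0597

1.0597


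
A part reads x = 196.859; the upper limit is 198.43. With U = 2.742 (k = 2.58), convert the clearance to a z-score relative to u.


u = U / k = 2.742 / 2.58 = 1.0627907
margin = |USL - x| = |198.43 - 196.859| = 1.571
z = margin / u = 1.571 / 1.0627907
z = 1.4782

1.4782


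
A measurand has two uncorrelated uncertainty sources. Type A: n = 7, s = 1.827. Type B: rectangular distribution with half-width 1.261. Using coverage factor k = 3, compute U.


u_A = s / sqrt(n) = 1.827 / sqrt(7) = 0.69054109
u_B = half_width / sqrt(3) = 1.261 / sqrt(3) = 0.72803869
uc = sqrt(u_A^2 + u_B^2) = sqrt(0.69054109^2 + 0.72803869^2) = 1.0034378
U = k * uc = 3 * 1.0034378
U = 3.0103

3.0103


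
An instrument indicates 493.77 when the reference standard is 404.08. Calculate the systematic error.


Systematic error = measured - true
= 493.77 - 404.08
= 89.6900

89.6900


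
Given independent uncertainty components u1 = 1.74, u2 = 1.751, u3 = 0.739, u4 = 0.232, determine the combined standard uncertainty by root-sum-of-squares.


uc = sqrt(1.74^2 + 1.751^2 + 0.739^2 + 0.232^2)
uc = sqrt(6.693546)
uc = 2.5872

2.5872


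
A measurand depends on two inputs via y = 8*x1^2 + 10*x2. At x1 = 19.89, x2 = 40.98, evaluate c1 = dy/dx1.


y = 8*x1^2 + 10*x2
dy/dx1 = 2*8*x1
Evaluate at x1 = 19.89: c1 = 16 * 19.89
c1 = 318.2400

318.2400


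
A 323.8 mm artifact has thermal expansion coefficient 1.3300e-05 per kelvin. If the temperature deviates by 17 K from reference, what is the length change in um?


dL = L * alpha * dT
= 323.8 * 1.3300e-05 * 17
= 0.0732112 mm
dL_um = 0.0732112 * 1000 = 73.2112 um

73.2112


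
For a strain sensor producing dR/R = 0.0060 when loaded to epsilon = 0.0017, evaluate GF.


GF = (dR/R) / epsilon
= 0.0060 / 0.0017
= 3.5294

3.5294


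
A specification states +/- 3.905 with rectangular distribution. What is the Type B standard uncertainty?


u_B = half_width / sqrt(3)
u_B = 3.905 / 1.7320508
u_B = 2.2546

2.2546


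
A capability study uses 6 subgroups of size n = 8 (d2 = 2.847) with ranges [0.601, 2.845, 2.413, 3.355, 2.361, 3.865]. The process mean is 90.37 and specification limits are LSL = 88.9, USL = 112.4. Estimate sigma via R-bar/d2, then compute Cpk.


R_bar = (0.601 + 2.845 + 2.413 + 3.355 + 2.361 + 3.865) / 6 = 2.5733333
sigma = R_bar / d2 = 2.5733333 / 2.847 = 0.90387541
Cp = (USL - LSL)/(6*sigma) = (112.4 - 88.9)/(6*0.90387541) = 4.3332
Cpu = (112.4 - 90.37)/(3*0.90387541) = 8.1243
Cpl = (90.37 - 88.9)/(3*0.90387541) = 0.5421
Cpk = min(Cpu, Cpl) = 0.5421

0.5421


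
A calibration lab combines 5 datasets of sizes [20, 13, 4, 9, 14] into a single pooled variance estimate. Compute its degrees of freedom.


nu = sum_i (n_i - 1)
nu = ((20 - 1) + (13 - 1) + (4 - 1) + (9 - 1) + (14 - 1))
nu = 19 + 12 + 3 + 8 + 13
nu = 55

55


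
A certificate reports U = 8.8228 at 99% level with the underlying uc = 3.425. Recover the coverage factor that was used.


k = U / uc
k = 8.8228 / 3.425
k = 2.576

2.576


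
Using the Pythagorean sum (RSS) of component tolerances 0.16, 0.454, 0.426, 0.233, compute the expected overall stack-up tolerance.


RSS = sqrt(0.16^2 + 0.454^2 + 0.426^2 + 0.233^2)
= sqrt(0.467481)
= 0.6837

0.6837


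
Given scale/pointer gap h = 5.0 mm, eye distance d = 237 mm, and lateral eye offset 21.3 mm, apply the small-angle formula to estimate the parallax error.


error = h * offset / d
= 5.0 * 21.3 / 237
= 0.4494

0.4494


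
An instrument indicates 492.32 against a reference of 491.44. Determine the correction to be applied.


Correction = standard - reading
= 491.44 - 492.32
= -0.8800

-0.8800


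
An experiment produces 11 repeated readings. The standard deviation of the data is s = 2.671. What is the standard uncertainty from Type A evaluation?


u_A = s / sqrt(n)
u_A = 2.671 / sqrt(11)
u_A = 2.671 / 3.3166248
u_A = 0.8053

0.8053


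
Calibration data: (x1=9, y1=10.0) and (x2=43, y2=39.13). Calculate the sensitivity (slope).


slope = (y2 - y1) / (x2 - x1)
= (39.13 - 10.0) / (43 - 9)
= 29.1300 / 34
= 0.8568

0.8568


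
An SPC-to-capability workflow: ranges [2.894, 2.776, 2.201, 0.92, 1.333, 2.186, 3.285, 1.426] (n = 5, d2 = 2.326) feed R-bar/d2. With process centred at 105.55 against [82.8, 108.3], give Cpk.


R_bar = (2.894 + 2.776 + 2.201 + 0.92 + 1.333 + 2.186 + 3.285 + 1.426) / 8 = 2.127625
sigma = R_bar / d2 = 2.127625 / 2.326 = 0.9147141
Cp = (USL - LSL)/(6*sigma) = (108.3 - 82.8)/(6*0.9147141) = 4.6463
Cpu = (108.3 - 105.55)/(3*0.9147141) = 1.0021
Cpl = (105.55 - 82.8)/(3*0.9147141) = 8.2904
Cpk = min(Cpu, Cpl) = 1.0021

1.0021


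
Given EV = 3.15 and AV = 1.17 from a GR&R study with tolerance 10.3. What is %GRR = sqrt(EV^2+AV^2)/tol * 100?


GRR = sqrt(EV^2 + AV^2) = sqrt(3.15^2 + 1.17^2) = 3.3602678
%GRR = GRR / tol * 100 = 3.3602678 / 10.3 * 100
%GRR = 32.6240

32.6240


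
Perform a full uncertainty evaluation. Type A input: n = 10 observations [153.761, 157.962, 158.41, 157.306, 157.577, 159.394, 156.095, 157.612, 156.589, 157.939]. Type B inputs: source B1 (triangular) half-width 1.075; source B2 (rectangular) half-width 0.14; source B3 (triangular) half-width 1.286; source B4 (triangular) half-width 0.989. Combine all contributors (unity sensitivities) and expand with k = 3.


mean = (153.761 + 157.962 + 158.41 + 157.306 + 157.577 + 159.394 + 156.095 + 157.612 + 156.589 + 157.939) / 10 = 157.2645
s = sqrt(sum((x - mean)^2)/(n-1)) = 1.5314145
u_A = s / sqrt(n) = 1.5314145 / sqrt(10) = 0.48427579
u_B1 = 1.075 / sqrt(6) = 0.43886691
u_B2 = 0.14 / sqrt(3) = 0.080829038
u_B3 = 1.286 / sqrt(6) = 0.5250073
u_B4 = 0.989 / sqrt(6) = 0.40375756
uc = sqrt(0.48427579^2 + 0.43886691^2 + 0.080829038^2 + 0.5250073^2 + 0.40375756^2) = 0.93397718
U = k * uc = 3 * 0.93397718
U = 2.8019

2.8019


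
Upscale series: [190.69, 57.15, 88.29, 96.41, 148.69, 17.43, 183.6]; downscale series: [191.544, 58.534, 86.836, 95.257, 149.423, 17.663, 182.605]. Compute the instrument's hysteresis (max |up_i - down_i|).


|190.69 - 191.544| = 0.8540
|57.15 - 58.534| = 1.3840
|88.29 - 86.836| = 1.4540
|96.41 - 95.257| = 1.1530
|148.69 - 149.423| = 0.7330
|17.43 - 17.663| = 0.2330
|183.6 - 182.605| = 0.9950
hysteresis = max(diffs) = 1.4540

1.4540


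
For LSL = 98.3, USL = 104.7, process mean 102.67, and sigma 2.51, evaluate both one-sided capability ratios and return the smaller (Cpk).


Cpu = (USL - mean) / (3*sigma) = (104.7 - 102.67) / (3*2.51) = 0.2696
Cpl = (mean - LSL) / (3*sigma) = (102.67 - 98.3) / (3*2.51) = 0.5803
Cpk = min(Cpu, Cpl) = 0.2696

0.2696


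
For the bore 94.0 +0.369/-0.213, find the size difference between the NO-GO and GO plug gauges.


GO = nominal - lower_tol (smallest hole = maximum material condition)
GO = 94.0 - 0.213 = 93.787
NO-GO = nominal + upper_tol (largest hole = least material condition)
NO-GO = 94.0 + 0.369 = 94.369
spread = NO-GO - GO = 94.369 - 93.787 = 0.5820

0.5820


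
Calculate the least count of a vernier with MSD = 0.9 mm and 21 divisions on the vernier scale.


LC = MSD / n_div
= 0.9 / 21
= 0.0429

0.0429


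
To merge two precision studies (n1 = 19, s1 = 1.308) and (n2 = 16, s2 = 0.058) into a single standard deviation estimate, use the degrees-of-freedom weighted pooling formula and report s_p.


s_p = sqrt(((n1-1)*s1^2 + (n2-1)*s2^2) / (n1+n2-2))
numerator = (19-1)*1.308^2 + (16-1)*0.058^2 = 30.795552 + 0.05046 = 30.846012
denominator = 19 + 16 - 2 = 33
s_p^2 = 30.846012 / 33 = 0.93472764
s_p = sqrt(0.93472764) = 0.9668

0.9668


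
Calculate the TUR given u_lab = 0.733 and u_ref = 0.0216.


TUR = u_lab / u_ref
= 0.733 / 0.0216
= 33.9352

33.9352


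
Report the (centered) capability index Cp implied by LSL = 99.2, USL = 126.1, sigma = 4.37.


Cp = (USL - LSL) / (6 * sigma)
= (126.1 - 99.2) / (6 * 4.37)
= 26.9000 / 26.2200
= 1.0259

1.0259


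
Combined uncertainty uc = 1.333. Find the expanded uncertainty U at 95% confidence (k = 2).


U = k * uc
U = 2 * 1.333
U = 2.6660

2.6660


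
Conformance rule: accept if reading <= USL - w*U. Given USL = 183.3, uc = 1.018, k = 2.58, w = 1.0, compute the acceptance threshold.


U = k * uc = 2.58 * 1.018 = 2.62644
guard band g = w * U = 1.0 * 2.62644 = 2.62644
AL = USL - g = 183.3 - 2.62644
AL = 180.6736

180.6736


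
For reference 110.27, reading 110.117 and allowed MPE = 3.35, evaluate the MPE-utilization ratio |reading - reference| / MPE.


e = indication - reference = 110.117 - 110.27 = -0.1530
|e| = 0.1530
ratio = |e| / MPE = 0.1530 / 3.35
ratio = 0.0457

0.0457


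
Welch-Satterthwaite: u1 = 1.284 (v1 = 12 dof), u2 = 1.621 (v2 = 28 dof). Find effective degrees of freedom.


uc = sqrt(u1^2 + u2^2) = sqrt(1.284^2 + 1.621^2) = 2.0679209
v_eff = uc^4 / (u1^4/v1 + u2^4/v2)
= 2.0679209^4 / (1.284^4/12 + 1.621^4/28)
= 18.286715 / 0.47309474
v_eff = 38.6534

38.6534


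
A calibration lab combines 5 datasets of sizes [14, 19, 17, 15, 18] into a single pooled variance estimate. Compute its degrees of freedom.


nu = sum_i (n_i - 1)
nu = ((14 - 1) + (19 - 1) + (17 - 1) + (15 - 1) + (18 - 1))
nu = 13 + 18 + 16 + 14 + 17
nu = 78

78


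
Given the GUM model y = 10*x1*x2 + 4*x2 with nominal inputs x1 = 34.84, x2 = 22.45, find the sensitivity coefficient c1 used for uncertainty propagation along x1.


y = 10*x1*x2 + 4*x2
dy/dx1 = 10*x2
Evaluate at x2 = 22.45: c1 = 10 * 22.45
c1 = 224.5000

224.5000


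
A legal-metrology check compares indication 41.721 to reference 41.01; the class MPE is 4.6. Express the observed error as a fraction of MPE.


e = indication - reference = 41.721 - 41.01 = 0.7110
|e| = 0.7110
ratio = |e| / MPE = 0.7110 / 4.6
ratio = 0.1546

0.1546


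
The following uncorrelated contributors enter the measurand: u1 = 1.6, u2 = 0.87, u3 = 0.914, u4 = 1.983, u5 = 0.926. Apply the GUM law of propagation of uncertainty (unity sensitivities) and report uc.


uc = sqrt(1.6^2 + 0.87^2 + 0.914^2 + 1.983^2 + 0.926^2)
uc = sqrt(8.942061)
uc = 2.9903

2.9903


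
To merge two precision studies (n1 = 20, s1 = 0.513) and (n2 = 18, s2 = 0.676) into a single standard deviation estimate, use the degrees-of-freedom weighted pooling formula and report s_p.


s_p = sqrt(((n1-1)*s1^2 + (n2-1)*s2^2) / (n1+n2-2))
numerator = (20-1)*0.513^2 + (18-1)*0.676^2 = 5.000211 + 7.768592 = 12.768803
denominator = 20 + 18 - 2 = 36
s_p^2 = 12.768803 / 36 = 0.35468897
s_p = sqrt(0.35468897) = 0.5956

0.5956


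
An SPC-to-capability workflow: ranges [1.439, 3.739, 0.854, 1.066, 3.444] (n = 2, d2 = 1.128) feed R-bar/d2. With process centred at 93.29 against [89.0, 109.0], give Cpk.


R_bar = (1.439 + 3.739 + 0.854 + 1.066 + 3.444) / 5 = 2.1084
sigma = R_bar / d2 = 2.1084 / 1.128 = 1.8691489
Cp = (USL - LSL)/(6*sigma) = (109.0 - 89.0)/(6*1.8691489) = 1.7833
Cpu = (109.0 - 93.29)/(3*1.8691489) = 2.8016
Cpl = (93.29 - 89.0)/(3*1.8691489) = 0.7651
Cpk = min(Cpu, Cpl) = 0.7651

0.7651


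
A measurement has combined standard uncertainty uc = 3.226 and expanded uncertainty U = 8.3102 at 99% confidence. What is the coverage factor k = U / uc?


k = U / uc
k = 8.3102 / 3.226
k = 2.576

2.576


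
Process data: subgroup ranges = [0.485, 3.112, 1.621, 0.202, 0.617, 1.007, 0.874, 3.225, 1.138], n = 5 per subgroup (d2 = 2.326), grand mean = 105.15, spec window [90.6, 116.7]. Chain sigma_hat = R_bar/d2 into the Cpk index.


R_bar = (0.485 + 3.112 + 1.621 + 0.202 + 0.617 + 1.007 + 0.874 + 3.225 + 1.138) / 9 = 1.3645556
sigma = R_bar / d2 = 1.3645556 / 2.326 = 0.58665331
Cp = (USL - LSL)/(6*sigma) = (116.7 - 90.6)/(6*0.58665331) = 7.4149
Cpu = (116.7 - 105.15)/(3*0.58665331) = 6.5626
Cpl = (105.15 - 90.6)/(3*0.58665331) = 8.2672
Cpk = min(Cpu, Cpl) = 6.5626

6.5626


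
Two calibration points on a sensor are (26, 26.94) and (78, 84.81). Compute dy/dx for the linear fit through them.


slope = (y2 - y1) / (x2 - x1)
= (84.81 - 26.94) / (78 - 26)
= 57.8700 / 52
= 1.1129

1.1129


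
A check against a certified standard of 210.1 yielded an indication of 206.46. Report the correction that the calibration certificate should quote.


Correction = standard - reading
= 210.1 - 206.46
= 3.6400

3.6400


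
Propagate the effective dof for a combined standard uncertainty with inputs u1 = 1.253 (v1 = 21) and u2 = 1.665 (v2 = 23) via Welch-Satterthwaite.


uc = sqrt(u1^2 + u2^2) = sqrt(1.253^2 + 1.665^2) = 2.0838028
v_eff = uc^4 / (u1^4/v1 + u2^4/v2)
= 2.0838028^4 / (1.253^4/21 + 1.665^4/23)
= 18.854997 / 0.45151803
v_eff = 41.7591

41.7591


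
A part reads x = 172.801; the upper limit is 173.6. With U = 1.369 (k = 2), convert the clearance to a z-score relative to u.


u = U / k = 1.369 / 2 = 0.6845
margin = |USL - x| = |173.6 - 172.801| = 0.799
z = margin / u = 0.799 / 0.6845
z = 1.1673

1.1673


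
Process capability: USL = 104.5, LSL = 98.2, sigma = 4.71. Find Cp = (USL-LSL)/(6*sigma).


Cp = (USL - LSL) / (6 * sigma)
= (104.5 - 98.2) / (6 * 4.71)
= 6.3000 / 28.2600
= 0.2229

0.2229


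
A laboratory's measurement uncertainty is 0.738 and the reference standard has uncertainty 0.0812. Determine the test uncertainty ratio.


TUR = u_lab / u_ref
= 0.738 / 0.0812
= 9.0887

9.0887


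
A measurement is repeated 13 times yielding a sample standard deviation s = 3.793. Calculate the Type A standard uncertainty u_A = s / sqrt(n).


u_A = s / sqrt(n)
u_A = 3.793 / sqrt(13)
u_A = 3.793 / 3.6055513
u_A = 1.0520

1.0520


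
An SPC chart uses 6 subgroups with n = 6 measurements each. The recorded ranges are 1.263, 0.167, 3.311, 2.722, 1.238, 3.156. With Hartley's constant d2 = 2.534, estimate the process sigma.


R_bar = (1.263 + 0.167 + 3.311 + 2.722 + 1.238 + 3.156) / 6
R_bar = 11.857 / 6 = 1.9761667
sigma_hat = R_bar / d2 = 1.9761667 / 2.534 = 0.7799

0.7799


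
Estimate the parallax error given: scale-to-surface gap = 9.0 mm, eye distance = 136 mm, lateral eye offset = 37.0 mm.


error = h * offset / d
= 9.0 * 37.0 / 136
= 2.4485

2.4485


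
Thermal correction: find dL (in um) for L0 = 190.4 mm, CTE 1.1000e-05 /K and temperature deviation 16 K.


dL = L * alpha * dT
= 190.4 * 1.1000e-05 * 16
= 0.0335104 mm
dL_um = 0.0335104 * 1000 = 33.5104 um

33.5104


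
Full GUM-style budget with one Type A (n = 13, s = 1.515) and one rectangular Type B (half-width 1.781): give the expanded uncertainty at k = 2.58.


u_A = s / sqrt(n) = 1.515 / sqrt(13) = 0.4201854
u_B = half_width / sqrt(3) = 1.781 / sqrt(3) = 1.0282608
uc = sqrt(u_A^2 + u_B^2) = sqrt(0.4201854^2 + 1.0282608^2) = 1.1107997
U = k * uc = 2.58 * 1.1107997
U = 2.8659

2.8659


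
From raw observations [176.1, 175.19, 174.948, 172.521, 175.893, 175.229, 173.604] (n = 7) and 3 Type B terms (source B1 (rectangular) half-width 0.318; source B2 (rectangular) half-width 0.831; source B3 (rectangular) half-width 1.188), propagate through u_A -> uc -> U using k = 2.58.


mean = (176.1 + 175.19 + 174.948 + 172.521 + 175.893 + 175.229 + 173.604) / 7 = 174.7835714
s = sqrt(sum((x - mean)^2)/(n-1)) = 1.2822546
u_A = s / sqrt(n) = 1.2822546 / sqrt(7) = 0.48464668
u_B1 = 0.318 / sqrt(3) = 0.18359739
u_B2 = 0.831 / sqrt(3) = 0.47977807
u_B3 = 1.188 / sqrt(3) = 0.68589212
uc = sqrt(0.48464668^2 + 0.18359739^2 + 0.47977807^2 + 0.68589212^2) = 0.98449246
U = k * uc = 2.58 * 0.98449246
U = 2.5400

2.5400


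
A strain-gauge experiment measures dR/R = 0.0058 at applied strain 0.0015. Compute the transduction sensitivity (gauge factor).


GF = (dR/R) / epsilon
= 0.0058 / 0.0015
= 3.8667

3.8667


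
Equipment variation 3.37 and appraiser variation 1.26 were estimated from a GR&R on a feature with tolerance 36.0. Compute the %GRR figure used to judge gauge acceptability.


GRR = sqrt(EV^2 + AV^2) = sqrt(3.37^2 + 1.26^2) = 3.5978466
%GRR = GRR / tol * 100 = 3.5978466 / 36.0 * 100
%GRR = 9.9940

9.9940


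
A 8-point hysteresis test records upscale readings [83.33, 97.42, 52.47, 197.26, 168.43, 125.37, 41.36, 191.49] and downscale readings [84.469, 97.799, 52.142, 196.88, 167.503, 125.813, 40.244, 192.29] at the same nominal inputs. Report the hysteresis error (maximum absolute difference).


|83.33 - 84.469| = 1.1390
|97.42 - 97.799| = 0.3790
|52.47 - 52.142| = 0.3280
|197.26 - 196.88| = 0.3800
|168.43 - 167.503| = 0.9270
|125.37 - 125.813| = 0.4430
|41.36 - 40.244| = 1.1160
|191.49 - 192.29| = 0.8000
hysteresis = max(diffs) = 1.1390

1.1390


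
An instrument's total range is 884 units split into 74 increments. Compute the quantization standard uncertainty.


resolution = range / divisions
resolution = 884 / 74 = 11.945946
u_res = resolution / (2*sqrt(3))
u_res = 11.945946 / 3.4641016
u_res = 3.4485

3.4485


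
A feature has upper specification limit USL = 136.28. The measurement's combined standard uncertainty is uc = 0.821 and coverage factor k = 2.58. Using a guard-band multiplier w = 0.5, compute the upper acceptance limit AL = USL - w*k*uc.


U = k * uc = 2.58 * 0.821 = 2.11818
guard band g = w * U = 0.5 * 2.11818 = 1.05909
AL = USL - g = 136.28 - 1.05909
AL = 135.2209

135.2209


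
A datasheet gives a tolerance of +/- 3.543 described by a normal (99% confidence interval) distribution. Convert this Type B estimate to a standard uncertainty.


u_B = half_width / 2.576
u_B = 3.543 / 2.576
u_B = 1.3754

1.3754


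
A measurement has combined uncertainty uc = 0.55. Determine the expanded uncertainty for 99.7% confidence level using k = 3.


U = k * uc
U = 3 * 0.55
U = 1.6500

1.6500


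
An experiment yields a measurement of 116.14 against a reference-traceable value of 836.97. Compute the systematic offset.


Systematic error = measured - true
= 116.14 - 836.97
= -720.8300

-720.8300


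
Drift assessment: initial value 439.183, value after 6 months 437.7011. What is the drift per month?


rate = (v2 - v1) / months
= (437.7011 - 439.183) / 6
= -1.4819 / 6
= -0.2470

-0.2470


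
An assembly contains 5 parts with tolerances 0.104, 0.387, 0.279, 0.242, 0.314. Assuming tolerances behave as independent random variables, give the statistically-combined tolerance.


RSS = sqrt(0.104^2 + 0.387^2 + 0.279^2 + 0.242^2 + 0.314^2)
= sqrt(0.395586)
= 0.6290

0.6290


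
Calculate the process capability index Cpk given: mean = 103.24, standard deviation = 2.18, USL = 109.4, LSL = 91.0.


Cpu = (USL - mean) / (3*sigma) = (109.4 - 103.24) / (3*2.18) = 0.9419
Cpl = (mean - LSL) / (3*sigma) = (103.24 - 91.0) / (3*2.18) = 1.8716
Cpk = min(Cpu, Cpl) = 0.9419

0.9419


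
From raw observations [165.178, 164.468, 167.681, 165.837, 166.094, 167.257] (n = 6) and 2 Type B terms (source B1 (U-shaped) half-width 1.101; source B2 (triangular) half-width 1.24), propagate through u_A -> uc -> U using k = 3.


mean = (165.178 + 164.468 + 167.681 + 165.837 + 166.094 + 167.257) / 6 = 166.0858333
s = sqrt(sum((x - mean)^2)/(n-1)) = 1.2181723
u_A = s / sqrt(n) = 1.2181723 / sqrt(6) = 0.49731676
u_B1 = 1.101 / sqrt(2) = 0.77852457
u_B2 = 1.24 / sqrt(6) = 0.50622788
uc = sqrt(0.49731676^2 + 0.77852457^2 + 0.50622788^2) = 1.0534188
U = k * uc = 3 * 1.0534188
U = 3.1603

3.1603


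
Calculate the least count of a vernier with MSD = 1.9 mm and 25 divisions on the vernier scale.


LC = MSD / n_div
= 1.9 / 25
= 0.0760

0.0760


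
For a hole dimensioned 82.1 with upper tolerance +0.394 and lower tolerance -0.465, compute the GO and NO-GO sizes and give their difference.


GO = nominal - lower_tol (smallest hole = maximum material condition)
GO = 82.1 - 0.465 = 81.635
NO-GO = nominal + upper_tol (largest hole = least material condition)
NO-GO = 82.1 + 0.394 = 82.494
spread = NO-GO - GO = 82.494 - 81.635 = 0.8590

0.8590


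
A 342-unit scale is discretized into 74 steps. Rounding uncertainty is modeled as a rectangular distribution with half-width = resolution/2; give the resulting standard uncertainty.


resolution = range / divisions
resolution = 342 / 74 = 4.6216216
u_res = resolution / (2*sqrt(3))
u_res = 4.6216216 / 3.4641016
u_res = 1.3341

1.3341


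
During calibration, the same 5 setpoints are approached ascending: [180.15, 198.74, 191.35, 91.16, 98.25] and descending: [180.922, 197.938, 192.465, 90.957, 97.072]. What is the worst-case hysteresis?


|180.15 - 180.922| = 0.7720
|198.74 - 197.938| = 0.8020
|191.35 - 192.465| = 1.1150
|91.16 - 90.957| = 0.2030
|98.25 - 97.072| = 1.1780
hysteresis = max(diffs) = 1.1780

1.1780


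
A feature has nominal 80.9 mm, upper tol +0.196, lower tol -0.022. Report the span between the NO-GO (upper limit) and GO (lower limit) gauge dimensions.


GO = nominal - lower_tol (smallest hole = maximum material condition)
GO = 80.9 - 0.022 = 80.878
NO-GO = nominal + upper_tol (largest hole = least material condition)
NO-GO = 80.9 + 0.196 = 81.096
spread = NO-GO - GO = 81.096 - 80.878 = 0.2180

0.2180


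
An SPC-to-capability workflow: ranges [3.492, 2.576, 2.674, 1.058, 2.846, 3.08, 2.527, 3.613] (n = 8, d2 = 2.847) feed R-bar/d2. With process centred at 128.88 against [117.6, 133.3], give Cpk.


R_bar = (3.492 + 2.576 + 2.674 + 1.058 + 2.846 + 3.08 + 2.527 + 3.613) / 8 = 2.73325
sigma = R_bar / d2 = 2.73325 / 2.847 = 0.96004566
Cp = (USL - LSL)/(6*sigma) = (133.3 - 117.6)/(6*0.96004566) = 2.7256
Cpu = (133.3 - 128.88)/(3*0.96004566) = 1.5346
Cpl = (128.88 - 117.6)/(3*0.96004566) = 3.9165
Cpk = min(Cpu, Cpl) = 1.5346

1.5346


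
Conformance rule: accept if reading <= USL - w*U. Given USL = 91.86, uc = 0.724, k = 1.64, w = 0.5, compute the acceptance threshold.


U = k * uc = 1.64 * 0.724 = 1.18736
guard band g = w * U = 0.5 * 1.18736 = 0.59368
AL = USL - g = 91.86 - 0.59368
AL = 91.2663

91.2663


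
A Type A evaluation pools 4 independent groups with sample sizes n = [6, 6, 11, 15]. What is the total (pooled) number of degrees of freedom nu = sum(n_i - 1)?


nu = sum_i (n_i - 1)
nu = ((6 - 1) + (6 - 1) + (11 - 1) + (15 - 1))
nu = 5 + 5 + 10 + 14
nu = 34

34


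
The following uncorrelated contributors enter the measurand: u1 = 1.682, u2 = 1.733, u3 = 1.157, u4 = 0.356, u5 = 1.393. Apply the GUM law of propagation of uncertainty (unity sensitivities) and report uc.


uc = sqrt(1.682^2 + 1.733^2 + 1.157^2 + 0.356^2 + 1.393^2)
uc = sqrt(9.238247)
uc = 3.0394

3.0394


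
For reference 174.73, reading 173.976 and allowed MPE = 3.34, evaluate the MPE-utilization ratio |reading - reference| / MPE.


e = indication - reference = 173.976 - 174.73 = -0.7540
|e| = 0.7540
ratio = |e| / MPE = 0.7540 / 3.34
ratio = 0.2257

0.2257


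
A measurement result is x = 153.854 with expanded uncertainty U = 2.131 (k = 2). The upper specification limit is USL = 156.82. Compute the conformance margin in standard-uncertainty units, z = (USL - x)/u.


u = U / k = 2.131 / 2 = 1.0655
margin = |USL - x| = |156.82 - 153.854| = 2.966
z = margin / u = 2.966 / 1.0655
z = 2.7837

2.7837


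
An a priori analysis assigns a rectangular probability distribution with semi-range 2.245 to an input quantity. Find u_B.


u_B = half_width / sqrt(3)
u_B = 2.245 / 1.7320508
u_B = 1.2962

1.2962


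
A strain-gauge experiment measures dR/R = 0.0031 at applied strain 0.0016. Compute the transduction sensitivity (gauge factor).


GF = (dR/R) / epsilon
= 0.0031 / 0.0016
= 1.9375

1.9375


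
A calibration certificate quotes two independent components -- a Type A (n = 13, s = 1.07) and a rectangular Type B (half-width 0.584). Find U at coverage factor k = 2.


u_A = s / sqrt(n) = 1.07 / sqrt(13) = 0.2967646
u_B = half_width / sqrt(3) = 0.584 / sqrt(3) = 0.33717256
uc = sqrt(u_A^2 + u_B^2) = sqrt(0.2967646^2 + 0.33717256^2) = 0.44917097
U = k * uc = 2 * 0.44917097
U = 0.8983

0.8983


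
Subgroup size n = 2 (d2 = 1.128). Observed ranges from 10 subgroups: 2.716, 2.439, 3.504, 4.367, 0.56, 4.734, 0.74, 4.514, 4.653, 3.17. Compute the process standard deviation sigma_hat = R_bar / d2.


R_bar = (2.716 + 2.439 + 3.504 + 4.367 + 0.56 + 4.734 + 0.74 + 4.514 + 4.653 + 3.17) / 10
R_bar = 31.397 / 10 = 3.1397
sigma_hat = R_bar / d2 = 3.1397 / 1.128 = 2.7834

2.7834


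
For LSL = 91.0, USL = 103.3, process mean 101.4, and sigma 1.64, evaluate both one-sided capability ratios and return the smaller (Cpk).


Cpu = (USL - mean) / (3*sigma) = (103.3 - 101.4) / (3*1.64) = 0.3862
Cpl = (mean - LSL) / (3*sigma) = (101.4 - 91.0) / (3*1.64) = 2.1138
Cpk = min(Cpu, Cpl) = 0.3862

0.3862


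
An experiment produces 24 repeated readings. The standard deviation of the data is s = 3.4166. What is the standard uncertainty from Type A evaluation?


u_A = s / sqrt(n)
u_A = 3.4166 / sqrt(24)
u_A = 3.4166 / 4.8989795
u_A = 0.6974

0.6974


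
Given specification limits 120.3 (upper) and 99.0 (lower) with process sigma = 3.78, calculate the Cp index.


Cp = (USL - LSL) / (6 * sigma)
= (120.3 - 99.0) / (6 * 3.78)
= 21.3000 / 22.6800
= 0.9392

0.9392


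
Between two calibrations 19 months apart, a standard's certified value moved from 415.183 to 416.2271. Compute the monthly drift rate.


rate = (v2 - v1) / months
= (416.2271 - 415.183) / 19
= 1.0441 / 19
= 0.0550

0.0550


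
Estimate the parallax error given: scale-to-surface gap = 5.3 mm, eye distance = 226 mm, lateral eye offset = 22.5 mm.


error = h * offset / d
= 5.3 * 22.5 / 226
= 0.5277

0.5277


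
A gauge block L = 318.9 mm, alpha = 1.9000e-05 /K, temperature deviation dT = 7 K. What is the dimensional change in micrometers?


dL = L * alpha * dT
= 318.9 * 1.9000e-05 * 7
= 0.0424137 mm
dL_um = 0.0424137 * 1000 = 42.4137 um

42.4137


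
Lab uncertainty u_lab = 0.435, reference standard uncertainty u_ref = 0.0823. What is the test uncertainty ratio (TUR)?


TUR = u_lab / u_ref
= 0.435 / 0.0823
= 5.2855

5.2855


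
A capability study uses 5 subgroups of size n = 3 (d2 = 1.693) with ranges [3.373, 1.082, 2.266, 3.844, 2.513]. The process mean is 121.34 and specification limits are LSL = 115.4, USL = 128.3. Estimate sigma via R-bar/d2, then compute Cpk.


R_bar = (3.373 + 1.082 + 2.266 + 3.844 + 2.513) / 5 = 2.6156
sigma = R_bar / d2 = 2.6156 / 1.693 = 1.5449498
Cp = (USL - LSL)/(6*sigma) = (128.3 - 115.4)/(6*1.5449498) = 1.3916
Cpu = (128.3 - 121.34)/(3*1.5449498) = 1.5017
Cpl = (121.34 - 115.4)/(3*1.5449498) = 1.2816
Cpk = min(Cpu, Cpl) = 1.2816

1.2816


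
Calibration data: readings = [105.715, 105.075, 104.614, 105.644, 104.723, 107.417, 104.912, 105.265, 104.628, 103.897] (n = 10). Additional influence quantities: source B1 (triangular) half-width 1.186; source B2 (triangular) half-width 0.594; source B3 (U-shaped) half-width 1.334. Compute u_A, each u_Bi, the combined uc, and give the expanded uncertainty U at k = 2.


mean = (105.715 + 105.075 + 104.614 + 105.644 + 104.723 + 107.417 + 104.912 + 105.265 + 104.628 + 103.897) / 10 = 105.189
s = sqrt(sum((x - mean)^2)/(n-1)) = 0.94721533
u_A = s / sqrt(n) = 0.94721533 / sqrt(10) = 0.29953579
u_B1 = 1.186 / sqrt(6) = 0.48418247
u_B2 = 0.594 / sqrt(6) = 0.24249948
u_B3 = 1.334 / sqrt(2) = 0.94328045
uc = sqrt(0.29953579^2 + 0.48418247^2 + 0.24249948^2 + 0.94328045^2) = 1.1281571
U = k * uc = 2 * 1.1281571
U = 2.2563

2.2563


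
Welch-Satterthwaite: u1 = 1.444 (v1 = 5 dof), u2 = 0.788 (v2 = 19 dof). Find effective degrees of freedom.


uc = sqrt(u1^2 + u2^2) = sqrt(1.444^2 + 0.788^2) = 1.6450167
v_eff = uc^4 / (u1^4/v1 + u2^4/v2)
= 1.6450167^4 / (1.444^4/5 + 0.788^4/19)
= 7.3228687 / 0.88985166
v_eff = 8.2293

8.2293


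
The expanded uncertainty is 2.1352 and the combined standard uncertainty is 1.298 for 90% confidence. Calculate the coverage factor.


k = U / uc
k = 2.1352 / 1.298
k = 1.645

1.645


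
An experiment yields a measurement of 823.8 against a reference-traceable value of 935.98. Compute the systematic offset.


Systematic error = measured - true
= 823.8 - 935.98
= -112.1800

-112.1800


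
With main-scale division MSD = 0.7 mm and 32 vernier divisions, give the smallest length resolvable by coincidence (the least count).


LC = MSD / n_div
= 0.7 / 32
= 0.0219

0.0219


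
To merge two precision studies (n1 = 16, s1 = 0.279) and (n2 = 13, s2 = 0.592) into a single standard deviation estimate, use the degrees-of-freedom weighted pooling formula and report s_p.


s_p = sqrt(((n1-1)*s1^2 + (n2-1)*s2^2) / (n1+n2-2))
numerator = (16-1)*0.279^2 + (13-1)*0.592^2 = 1.167615 + 4.205568 = 5.373183
denominator = 16 + 13 - 2 = 27
s_p^2 = 5.373183 / 27 = 0.19900678
s_p = sqrt(0.19900678) = 0.4461

0.4461


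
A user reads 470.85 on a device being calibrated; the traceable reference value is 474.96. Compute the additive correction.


Correction = standard - reading
= 474.96 - 470.85
= 4.1100

4.1100


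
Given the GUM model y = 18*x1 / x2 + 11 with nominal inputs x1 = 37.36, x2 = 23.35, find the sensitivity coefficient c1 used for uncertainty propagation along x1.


y = 18*x1 / x2 + 11
dy/dx1 = 18/x2
Evaluate at x2 = 23.35: c1 = 18 / 23.35
c1 = 0.7709

0.7709


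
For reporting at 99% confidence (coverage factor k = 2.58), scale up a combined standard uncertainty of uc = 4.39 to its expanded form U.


U = k * uc
U = 2.58 * 4.39
U = 11.3262

11.3262


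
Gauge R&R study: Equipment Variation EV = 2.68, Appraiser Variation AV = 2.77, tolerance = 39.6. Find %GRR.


GRR = sqrt(EV^2 + AV^2) = sqrt(2.68^2 + 2.77^2) = 3.8542574
%GRR = GRR / tol * 100 = 3.8542574 / 39.6 * 100
%GRR = 9.7330

9.7330


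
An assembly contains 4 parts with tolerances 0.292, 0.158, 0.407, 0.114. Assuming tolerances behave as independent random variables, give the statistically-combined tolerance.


RSS = sqrt(0.292^2 + 0.158^2 + 0.407^2 + 0.114^2)
= sqrt(0.288873)
= 0.5375

0.5375


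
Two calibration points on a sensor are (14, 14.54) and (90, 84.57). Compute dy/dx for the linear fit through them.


slope = (y2 - y1) / (x2 - x1)
= (84.57 - 14.54) / (90 - 14)
= 70.0300 / 76
= 0.9214

0.9214


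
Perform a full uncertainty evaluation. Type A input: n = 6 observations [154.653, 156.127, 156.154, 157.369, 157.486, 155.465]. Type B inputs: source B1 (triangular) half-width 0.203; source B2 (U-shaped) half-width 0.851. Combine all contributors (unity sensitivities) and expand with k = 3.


mean = (154.653 + 156.127 + 156.154 + 157.369 + 157.486 + 155.465) / 6 = 156.209
s = sqrt(sum((x - mean)^2)/(n-1)) = 1.0918562
u_A = s / sqrt(n) = 1.0918562 / sqrt(6) = 0.44574843
u_B1 = 0.203 / sqrt(6) = 0.082874403
u_B2 = 0.851 / sqrt(2) = 0.60174787
uc = sqrt(0.44574843^2 + 0.082874403^2 + 0.60174787^2) = 0.75343236
U = k * uc = 3 * 0.75343236
U = 2.2603

2.2603


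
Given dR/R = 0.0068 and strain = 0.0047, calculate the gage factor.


GF = (dR/R) / epsilon
= 0.0068 / 0.0047
= 1.4468

1.4468


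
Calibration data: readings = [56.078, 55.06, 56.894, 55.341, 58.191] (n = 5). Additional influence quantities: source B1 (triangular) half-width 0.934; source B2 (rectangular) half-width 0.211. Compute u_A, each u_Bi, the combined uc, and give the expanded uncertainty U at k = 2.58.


mean = (56.078 + 55.06 + 56.894 + 55.341 + 58.191) / 5 = 56.3128
s = sqrt(sum((x - mean)^2)/(n-1)) = 1.2683121
u_A = s / sqrt(n) = 1.2683121 / sqrt(5) = 0.56720641
u_B1 = 0.934 / sqrt(6) = 0.3813039
u_B2 = 0.211 / sqrt(3) = 0.12182091
uc = sqrt(0.56720641^2 + 0.3813039^2 + 0.12182091^2) = 0.69423059
U = k * uc = 2.58 * 0.69423059
U = 1.7911

1.7911


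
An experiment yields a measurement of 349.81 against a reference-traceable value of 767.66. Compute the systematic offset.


Systematic error = measured - true
= 349.81 - 767.66
= -417.8500

-417.8500


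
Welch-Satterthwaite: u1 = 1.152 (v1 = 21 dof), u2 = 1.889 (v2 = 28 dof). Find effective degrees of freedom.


uc = sqrt(u1^2 + u2^2) = sqrt(1.152^2 + 1.889^2) = 2.2125607
v_eff = uc^4 / (u1^4/v1 + u2^4/v2)
= 2.2125607^4 / (1.152^4/21 + 1.889^4/28)
= 23.965184 / 0.53861386
v_eff = 44.4942

44.4942


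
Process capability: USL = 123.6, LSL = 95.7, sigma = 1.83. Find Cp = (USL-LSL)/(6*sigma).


Cp = (USL - LSL) / (6 * sigma)
= (123.6 - 95.7) / (6 * 1.83)
= 27.9000 / 10.9800
= 2.5410

2.5410


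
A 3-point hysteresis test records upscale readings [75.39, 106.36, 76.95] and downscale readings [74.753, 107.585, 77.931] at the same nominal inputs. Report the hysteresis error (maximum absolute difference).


|75.39 - 74.753| = 0.6370
|106.36 - 107.585| = 1.2250
|76.95 - 77.931| = 0.9810
hysteresis = max(diffs) = 1.2250

1.2250


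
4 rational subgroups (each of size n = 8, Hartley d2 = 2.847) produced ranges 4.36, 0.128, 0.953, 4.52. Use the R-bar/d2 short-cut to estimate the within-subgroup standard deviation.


R_bar = (4.36 + 0.128 + 0.953 + 4.52) / 4
R_bar = 9.961 / 4 = 2.49025
sigma_hat = R_bar / d2 = 2.49025 / 2.847 = 0.8747

0.8747


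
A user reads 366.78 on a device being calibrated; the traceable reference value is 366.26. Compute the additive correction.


Correction = standard - reading
= 366.26 - 366.78
= -0.5200

-0.5200


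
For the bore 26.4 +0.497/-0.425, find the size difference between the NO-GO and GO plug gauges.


GO = nominal - lower_tol (smallest hole = maximum material condition)
GO = 26.4 - 0.425 = 25.975
NO-GO = nominal + upper_tol (largest hole = least material condition)
NO-GO = 26.4 + 0.497 = 26.897
spread = NO-GO - GO = 26.897 - 25.975 = 0.9220

0.9220


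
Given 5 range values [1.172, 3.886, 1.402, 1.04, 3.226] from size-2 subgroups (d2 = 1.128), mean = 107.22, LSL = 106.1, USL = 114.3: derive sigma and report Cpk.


R_bar = (1.172 + 3.886 + 1.402 + 1.04 + 3.226) / 5 = 2.1452
sigma = R_bar / d2 = 2.1452 / 1.128 = 1.901773
Cp = (USL - LSL)/(6*sigma) = (114.3 - 106.1)/(6*1.901773) = 0.7186
Cpu = (114.3 - 107.22)/(3*1.901773) = 1.2409
Cpl = (107.22 - 106.1)/(3*1.901773) = 0.1963
Cpk = min(Cpu, Cpl) = 0.1963

0.1963


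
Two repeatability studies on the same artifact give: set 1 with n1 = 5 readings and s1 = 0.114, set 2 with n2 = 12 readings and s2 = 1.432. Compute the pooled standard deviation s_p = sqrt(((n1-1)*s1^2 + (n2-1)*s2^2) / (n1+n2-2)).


s_p = sqrt(((n1-1)*s1^2 + (n2-1)*s2^2) / (n1+n2-2))
numerator = (5-1)*0.114^2 + (12-1)*1.432^2 = 0.051984 + 22.556864 = 22.608848
denominator = 5 + 12 - 2 = 15
s_p^2 = 22.608848 / 15 = 1.5072565
s_p = sqrt(1.5072565) = 1.2277

1.2277


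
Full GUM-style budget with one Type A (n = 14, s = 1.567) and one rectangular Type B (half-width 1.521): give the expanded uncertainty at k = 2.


u_A = s / sqrt(n) = 1.567 / sqrt(14) = 0.41879837
u_B = half_width / sqrt(3) = 1.521 / sqrt(3) = 0.87814976
uc = sqrt(u_A^2 + u_B^2) = sqrt(0.41879837^2 + 0.87814976^2) = 0.9729024
U = k * uc = 2 * 0.9729024
U = 1.9458

1.9458


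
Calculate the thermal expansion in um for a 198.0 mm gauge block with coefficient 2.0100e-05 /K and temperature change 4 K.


dL = L * alpha * dT
= 198.0 * 2.0100e-05 * 4
= 0.0159192 mm
dL_um = 0.0159192 * 1000 = 15.9192 um

15.9192


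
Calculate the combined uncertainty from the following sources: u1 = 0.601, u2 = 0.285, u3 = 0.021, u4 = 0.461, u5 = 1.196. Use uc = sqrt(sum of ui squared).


uc = sqrt(0.601^2 + 0.285^2 + 0.021^2 + 0.461^2 + 1.196^2)
uc = sqrt(2.085804)
uc = 1.4442

1.4442


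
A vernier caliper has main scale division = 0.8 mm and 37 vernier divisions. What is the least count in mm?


LC = MSD / n_div
= 0.8 / 37
= 0.0216

0.0216


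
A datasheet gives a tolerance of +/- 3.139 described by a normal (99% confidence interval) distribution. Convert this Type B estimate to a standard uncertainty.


u_B = half_width / 2.576
u_B = 3.139 / 2.576
u_B = 1.2186

1.2186


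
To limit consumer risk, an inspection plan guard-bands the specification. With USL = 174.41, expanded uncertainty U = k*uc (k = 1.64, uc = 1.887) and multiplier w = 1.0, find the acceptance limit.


U = k * uc = 1.64 * 1.887 = 3.09468
guard band g = w * U = 1.0 * 3.09468 = 3.09468
AL = USL - g = 174.41 - 3.09468
AL = 171.3153

171.3153


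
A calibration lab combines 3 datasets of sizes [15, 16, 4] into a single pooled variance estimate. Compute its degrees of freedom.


nu = sum_i (n_i - 1)
nu = ((15 - 1) + (16 - 1) + (4 - 1))
nu = 14 + 15 + 3
nu = 32

32


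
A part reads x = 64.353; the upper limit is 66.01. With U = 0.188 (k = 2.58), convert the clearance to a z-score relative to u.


u = U / k = 0.188 / 2.58 = 0.072868217
margin = |USL - x| = |66.01 - 64.353| = 1.657
z = margin / u = 1.657 / 0.072868217
z = 22.7397

22.7397


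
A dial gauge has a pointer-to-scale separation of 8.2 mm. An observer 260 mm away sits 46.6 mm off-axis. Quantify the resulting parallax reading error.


error = h * offset / d
= 8.2 * 46.6 / 260
= 1.4697

1.4697


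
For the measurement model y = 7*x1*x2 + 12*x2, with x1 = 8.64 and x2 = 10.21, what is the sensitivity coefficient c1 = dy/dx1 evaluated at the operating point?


y = 7*x1*x2 + 12*x2
dy/dx1 = 7*x2
Evaluate at x2 = 10.21: c1 = 7 * 10.21
c1 = 71.4700

71.4700


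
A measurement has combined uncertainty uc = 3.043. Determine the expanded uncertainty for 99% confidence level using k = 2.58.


U = k * uc
U = 2.58 * 3.043
U = 7.8509

7.8509


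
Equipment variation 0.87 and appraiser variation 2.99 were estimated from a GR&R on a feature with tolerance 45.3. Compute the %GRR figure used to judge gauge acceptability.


GRR = sqrt(EV^2 + AV^2) = sqrt(0.87^2 + 2.99^2) = 3.1140006
%GRR = GRR / tol * 100 = 3.1140006 / 45.3 * 100
%GRR = 6.8742

6.8742


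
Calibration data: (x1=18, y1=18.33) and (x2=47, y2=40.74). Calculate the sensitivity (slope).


slope = (y2 - y1) / (x2 - x1)
= (40.74 - 18.33) / (47 - 18)
= 22.4100 / 29
= 0.7728

0.7728


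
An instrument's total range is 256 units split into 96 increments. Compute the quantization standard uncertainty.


resolution = range / divisions
resolution = 256 / 96 = 2.6666667
u_res = resolution / (2*sqrt(3))
u_res = 2.6666667 / 3.4641016
u_res = 0.7698

0.7698


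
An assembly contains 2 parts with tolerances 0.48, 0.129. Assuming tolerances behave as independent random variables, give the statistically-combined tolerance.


RSS = sqrt(0.48^2 + 0.129^2)
= sqrt(0.247041)
= 0.4970

0.4970


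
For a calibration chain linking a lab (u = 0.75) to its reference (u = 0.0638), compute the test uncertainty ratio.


TUR = u_lab / u_ref
= 0.75 / 0.0638
= 11.7555

11.7555


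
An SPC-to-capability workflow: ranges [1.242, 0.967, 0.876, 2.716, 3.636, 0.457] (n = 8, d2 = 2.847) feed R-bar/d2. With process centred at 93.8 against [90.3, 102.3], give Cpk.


R_bar = (1.242 + 0.967 + 0.876 + 2.716 + 3.636 + 0.457) / 6 = 1.649
sigma = R_bar / d2 = 1.649 / 2.847 = 0.57920618
Cp = (USL - LSL)/(6*sigma) = (102.3 - 90.3)/(6*0.57920618) = 3.4530
Cpu = (102.3 - 93.8)/(3*0.57920618) = 4.8918
Cpl = (93.8 - 90.3)/(3*0.57920618) = 2.0143
Cpk = min(Cpu, Cpl) = 2.0143

2.0143


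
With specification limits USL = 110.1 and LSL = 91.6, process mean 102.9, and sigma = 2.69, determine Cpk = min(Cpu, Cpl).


Cpu = (USL - mean) / (3*sigma) = (110.1 - 102.9) / (3*2.69) = 0.8922
Cpl = (mean - LSL) / (3*sigma) = (102.9 - 91.6) / (3*2.69) = 1.4002
Cpk = min(Cpu, Cpl) = 0.8922

0.8922
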